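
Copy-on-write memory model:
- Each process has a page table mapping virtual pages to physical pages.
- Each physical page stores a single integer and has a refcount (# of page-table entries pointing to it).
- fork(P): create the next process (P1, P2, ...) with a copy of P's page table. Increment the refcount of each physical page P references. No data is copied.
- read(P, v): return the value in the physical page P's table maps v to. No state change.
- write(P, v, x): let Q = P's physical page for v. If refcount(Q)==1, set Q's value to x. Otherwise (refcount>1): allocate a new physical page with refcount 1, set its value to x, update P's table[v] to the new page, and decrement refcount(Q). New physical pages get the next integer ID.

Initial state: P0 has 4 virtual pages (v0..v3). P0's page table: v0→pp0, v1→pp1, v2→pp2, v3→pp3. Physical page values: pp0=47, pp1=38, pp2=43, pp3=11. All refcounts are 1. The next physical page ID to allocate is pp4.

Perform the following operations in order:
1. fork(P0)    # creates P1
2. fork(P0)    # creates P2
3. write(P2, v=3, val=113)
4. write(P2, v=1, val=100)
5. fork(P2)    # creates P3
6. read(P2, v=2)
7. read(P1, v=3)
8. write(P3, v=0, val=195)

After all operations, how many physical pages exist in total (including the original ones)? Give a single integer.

Answer: 7

Derivation:
Op 1: fork(P0) -> P1. 4 ppages; refcounts: pp0:2 pp1:2 pp2:2 pp3:2
Op 2: fork(P0) -> P2. 4 ppages; refcounts: pp0:3 pp1:3 pp2:3 pp3:3
Op 3: write(P2, v3, 113). refcount(pp3)=3>1 -> COPY to pp4. 5 ppages; refcounts: pp0:3 pp1:3 pp2:3 pp3:2 pp4:1
Op 4: write(P2, v1, 100). refcount(pp1)=3>1 -> COPY to pp5. 6 ppages; refcounts: pp0:3 pp1:2 pp2:3 pp3:2 pp4:1 pp5:1
Op 5: fork(P2) -> P3. 6 ppages; refcounts: pp0:4 pp1:2 pp2:4 pp3:2 pp4:2 pp5:2
Op 6: read(P2, v2) -> 43. No state change.
Op 7: read(P1, v3) -> 11. No state change.
Op 8: write(P3, v0, 195). refcount(pp0)=4>1 -> COPY to pp6. 7 ppages; refcounts: pp0:3 pp1:2 pp2:4 pp3:2 pp4:2 pp5:2 pp6:1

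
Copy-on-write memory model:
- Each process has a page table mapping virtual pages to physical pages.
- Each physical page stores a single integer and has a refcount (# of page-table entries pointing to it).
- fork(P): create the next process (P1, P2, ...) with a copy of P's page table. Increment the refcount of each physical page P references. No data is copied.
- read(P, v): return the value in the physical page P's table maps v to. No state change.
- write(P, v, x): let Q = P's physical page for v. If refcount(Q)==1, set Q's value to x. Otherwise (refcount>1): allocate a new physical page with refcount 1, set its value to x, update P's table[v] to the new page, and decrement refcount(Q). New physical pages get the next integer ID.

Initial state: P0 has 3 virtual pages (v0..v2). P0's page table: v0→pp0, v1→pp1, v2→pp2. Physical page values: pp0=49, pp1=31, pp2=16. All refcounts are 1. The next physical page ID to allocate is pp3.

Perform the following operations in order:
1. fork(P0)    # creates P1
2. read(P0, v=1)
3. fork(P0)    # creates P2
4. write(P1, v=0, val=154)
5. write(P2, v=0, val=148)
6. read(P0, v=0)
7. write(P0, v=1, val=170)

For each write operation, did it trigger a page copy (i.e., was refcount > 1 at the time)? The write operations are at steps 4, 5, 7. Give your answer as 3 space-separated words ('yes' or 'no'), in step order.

Op 1: fork(P0) -> P1. 3 ppages; refcounts: pp0:2 pp1:2 pp2:2
Op 2: read(P0, v1) -> 31. No state change.
Op 3: fork(P0) -> P2. 3 ppages; refcounts: pp0:3 pp1:3 pp2:3
Op 4: write(P1, v0, 154). refcount(pp0)=3>1 -> COPY to pp3. 4 ppages; refcounts: pp0:2 pp1:3 pp2:3 pp3:1
Op 5: write(P2, v0, 148). refcount(pp0)=2>1 -> COPY to pp4. 5 ppages; refcounts: pp0:1 pp1:3 pp2:3 pp3:1 pp4:1
Op 6: read(P0, v0) -> 49. No state change.
Op 7: write(P0, v1, 170). refcount(pp1)=3>1 -> COPY to pp5. 6 ppages; refcounts: pp0:1 pp1:2 pp2:3 pp3:1 pp4:1 pp5:1

yes yes yes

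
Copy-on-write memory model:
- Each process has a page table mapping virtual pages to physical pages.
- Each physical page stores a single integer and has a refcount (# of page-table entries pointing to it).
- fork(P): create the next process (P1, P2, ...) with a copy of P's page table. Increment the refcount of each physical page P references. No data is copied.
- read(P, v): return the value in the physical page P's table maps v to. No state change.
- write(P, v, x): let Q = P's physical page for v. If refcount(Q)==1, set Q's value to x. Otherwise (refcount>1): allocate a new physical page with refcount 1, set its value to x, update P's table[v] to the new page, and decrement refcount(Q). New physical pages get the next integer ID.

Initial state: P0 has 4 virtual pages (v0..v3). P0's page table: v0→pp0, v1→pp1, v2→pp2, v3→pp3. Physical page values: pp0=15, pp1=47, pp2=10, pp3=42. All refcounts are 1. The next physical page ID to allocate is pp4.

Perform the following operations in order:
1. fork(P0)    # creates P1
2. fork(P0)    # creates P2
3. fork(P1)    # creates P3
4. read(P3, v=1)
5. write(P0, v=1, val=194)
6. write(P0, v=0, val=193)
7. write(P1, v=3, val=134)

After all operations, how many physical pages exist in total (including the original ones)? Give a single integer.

Answer: 7

Derivation:
Op 1: fork(P0) -> P1. 4 ppages; refcounts: pp0:2 pp1:2 pp2:2 pp3:2
Op 2: fork(P0) -> P2. 4 ppages; refcounts: pp0:3 pp1:3 pp2:3 pp3:3
Op 3: fork(P1) -> P3. 4 ppages; refcounts: pp0:4 pp1:4 pp2:4 pp3:4
Op 4: read(P3, v1) -> 47. No state change.
Op 5: write(P0, v1, 194). refcount(pp1)=4>1 -> COPY to pp4. 5 ppages; refcounts: pp0:4 pp1:3 pp2:4 pp3:4 pp4:1
Op 6: write(P0, v0, 193). refcount(pp0)=4>1 -> COPY to pp5. 6 ppages; refcounts: pp0:3 pp1:3 pp2:4 pp3:4 pp4:1 pp5:1
Op 7: write(P1, v3, 134). refcount(pp3)=4>1 -> COPY to pp6. 7 ppages; refcounts: pp0:3 pp1:3 pp2:4 pp3:3 pp4:1 pp5:1 pp6:1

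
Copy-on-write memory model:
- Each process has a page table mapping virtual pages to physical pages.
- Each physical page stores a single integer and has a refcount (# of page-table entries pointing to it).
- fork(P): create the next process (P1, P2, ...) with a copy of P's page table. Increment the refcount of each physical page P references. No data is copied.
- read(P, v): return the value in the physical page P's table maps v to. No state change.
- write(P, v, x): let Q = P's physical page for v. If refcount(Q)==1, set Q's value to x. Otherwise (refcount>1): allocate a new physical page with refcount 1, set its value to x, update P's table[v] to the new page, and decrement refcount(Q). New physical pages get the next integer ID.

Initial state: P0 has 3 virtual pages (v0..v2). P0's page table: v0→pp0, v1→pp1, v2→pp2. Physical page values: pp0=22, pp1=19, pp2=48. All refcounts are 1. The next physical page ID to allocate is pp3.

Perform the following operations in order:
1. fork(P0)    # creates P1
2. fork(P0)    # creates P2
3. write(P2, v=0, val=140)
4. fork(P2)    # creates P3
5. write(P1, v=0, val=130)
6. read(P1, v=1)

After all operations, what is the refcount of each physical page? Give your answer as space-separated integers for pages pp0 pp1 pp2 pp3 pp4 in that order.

Answer: 1 4 4 2 1

Derivation:
Op 1: fork(P0) -> P1. 3 ppages; refcounts: pp0:2 pp1:2 pp2:2
Op 2: fork(P0) -> P2. 3 ppages; refcounts: pp0:3 pp1:3 pp2:3
Op 3: write(P2, v0, 140). refcount(pp0)=3>1 -> COPY to pp3. 4 ppages; refcounts: pp0:2 pp1:3 pp2:3 pp3:1
Op 4: fork(P2) -> P3. 4 ppages; refcounts: pp0:2 pp1:4 pp2:4 pp3:2
Op 5: write(P1, v0, 130). refcount(pp0)=2>1 -> COPY to pp4. 5 ppages; refcounts: pp0:1 pp1:4 pp2:4 pp3:2 pp4:1
Op 6: read(P1, v1) -> 19. No state change.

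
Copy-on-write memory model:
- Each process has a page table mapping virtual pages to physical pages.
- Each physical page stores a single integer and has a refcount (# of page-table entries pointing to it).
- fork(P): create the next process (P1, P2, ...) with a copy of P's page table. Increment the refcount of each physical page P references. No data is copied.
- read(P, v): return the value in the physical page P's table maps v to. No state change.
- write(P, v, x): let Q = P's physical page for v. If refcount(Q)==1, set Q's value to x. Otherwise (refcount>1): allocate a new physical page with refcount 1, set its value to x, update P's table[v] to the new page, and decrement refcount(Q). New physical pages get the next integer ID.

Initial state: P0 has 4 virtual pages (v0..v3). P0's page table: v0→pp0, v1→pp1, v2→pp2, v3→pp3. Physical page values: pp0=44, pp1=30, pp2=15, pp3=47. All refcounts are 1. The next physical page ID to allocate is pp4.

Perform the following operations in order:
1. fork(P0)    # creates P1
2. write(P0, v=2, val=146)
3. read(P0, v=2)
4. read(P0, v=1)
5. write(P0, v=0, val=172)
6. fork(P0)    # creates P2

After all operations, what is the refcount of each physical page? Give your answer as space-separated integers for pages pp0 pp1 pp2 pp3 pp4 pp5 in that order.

Answer: 1 3 1 3 2 2

Derivation:
Op 1: fork(P0) -> P1. 4 ppages; refcounts: pp0:2 pp1:2 pp2:2 pp3:2
Op 2: write(P0, v2, 146). refcount(pp2)=2>1 -> COPY to pp4. 5 ppages; refcounts: pp0:2 pp1:2 pp2:1 pp3:2 pp4:1
Op 3: read(P0, v2) -> 146. No state change.
Op 4: read(P0, v1) -> 30. No state change.
Op 5: write(P0, v0, 172). refcount(pp0)=2>1 -> COPY to pp5. 6 ppages; refcounts: pp0:1 pp1:2 pp2:1 pp3:2 pp4:1 pp5:1
Op 6: fork(P0) -> P2. 6 ppages; refcounts: pp0:1 pp1:3 pp2:1 pp3:3 pp4:2 pp5:2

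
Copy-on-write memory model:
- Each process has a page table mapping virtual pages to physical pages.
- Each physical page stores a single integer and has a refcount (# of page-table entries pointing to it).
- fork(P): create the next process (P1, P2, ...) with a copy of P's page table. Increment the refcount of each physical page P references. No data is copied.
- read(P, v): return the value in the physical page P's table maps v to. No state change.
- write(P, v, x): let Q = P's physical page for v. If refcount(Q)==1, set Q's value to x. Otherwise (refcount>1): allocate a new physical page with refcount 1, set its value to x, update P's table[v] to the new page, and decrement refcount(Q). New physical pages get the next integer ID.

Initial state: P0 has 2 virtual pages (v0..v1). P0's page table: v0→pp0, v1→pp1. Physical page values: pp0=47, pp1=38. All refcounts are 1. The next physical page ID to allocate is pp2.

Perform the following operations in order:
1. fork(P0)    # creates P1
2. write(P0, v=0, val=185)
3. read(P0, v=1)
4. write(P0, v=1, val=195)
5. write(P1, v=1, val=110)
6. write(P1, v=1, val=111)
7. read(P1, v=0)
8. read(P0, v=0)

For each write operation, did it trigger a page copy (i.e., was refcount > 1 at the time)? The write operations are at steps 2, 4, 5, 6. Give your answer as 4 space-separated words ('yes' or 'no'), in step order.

Op 1: fork(P0) -> P1. 2 ppages; refcounts: pp0:2 pp1:2
Op 2: write(P0, v0, 185). refcount(pp0)=2>1 -> COPY to pp2. 3 ppages; refcounts: pp0:1 pp1:2 pp2:1
Op 3: read(P0, v1) -> 38. No state change.
Op 4: write(P0, v1, 195). refcount(pp1)=2>1 -> COPY to pp3. 4 ppages; refcounts: pp0:1 pp1:1 pp2:1 pp3:1
Op 5: write(P1, v1, 110). refcount(pp1)=1 -> write in place. 4 ppages; refcounts: pp0:1 pp1:1 pp2:1 pp3:1
Op 6: write(P1, v1, 111). refcount(pp1)=1 -> write in place. 4 ppages; refcounts: pp0:1 pp1:1 pp2:1 pp3:1
Op 7: read(P1, v0) -> 47. No state change.
Op 8: read(P0, v0) -> 185. No state change.

yes yes no no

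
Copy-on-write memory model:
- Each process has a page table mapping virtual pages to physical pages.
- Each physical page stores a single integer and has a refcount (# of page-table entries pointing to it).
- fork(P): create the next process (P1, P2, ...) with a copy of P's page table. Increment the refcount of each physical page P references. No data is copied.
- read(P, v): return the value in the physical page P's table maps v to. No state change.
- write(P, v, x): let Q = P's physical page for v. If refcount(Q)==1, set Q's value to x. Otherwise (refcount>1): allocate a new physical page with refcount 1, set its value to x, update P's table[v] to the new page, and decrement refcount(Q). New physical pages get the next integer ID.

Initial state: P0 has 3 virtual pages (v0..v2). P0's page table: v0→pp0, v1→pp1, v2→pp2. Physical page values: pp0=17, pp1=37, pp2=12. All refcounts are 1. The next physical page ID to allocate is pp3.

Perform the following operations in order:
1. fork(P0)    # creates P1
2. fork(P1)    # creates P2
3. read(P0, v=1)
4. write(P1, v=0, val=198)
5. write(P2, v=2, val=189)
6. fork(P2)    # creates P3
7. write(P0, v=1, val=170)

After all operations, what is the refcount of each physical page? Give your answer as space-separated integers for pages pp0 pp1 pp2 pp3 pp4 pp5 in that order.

Answer: 3 3 2 1 2 1

Derivation:
Op 1: fork(P0) -> P1. 3 ppages; refcounts: pp0:2 pp1:2 pp2:2
Op 2: fork(P1) -> P2. 3 ppages; refcounts: pp0:3 pp1:3 pp2:3
Op 3: read(P0, v1) -> 37. No state change.
Op 4: write(P1, v0, 198). refcount(pp0)=3>1 -> COPY to pp3. 4 ppages; refcounts: pp0:2 pp1:3 pp2:3 pp3:1
Op 5: write(P2, v2, 189). refcount(pp2)=3>1 -> COPY to pp4. 5 ppages; refcounts: pp0:2 pp1:3 pp2:2 pp3:1 pp4:1
Op 6: fork(P2) -> P3. 5 ppages; refcounts: pp0:3 pp1:4 pp2:2 pp3:1 pp4:2
Op 7: write(P0, v1, 170). refcount(pp1)=4>1 -> COPY to pp5. 6 ppages; refcounts: pp0:3 pp1:3 pp2:2 pp3:1 pp4:2 pp5:1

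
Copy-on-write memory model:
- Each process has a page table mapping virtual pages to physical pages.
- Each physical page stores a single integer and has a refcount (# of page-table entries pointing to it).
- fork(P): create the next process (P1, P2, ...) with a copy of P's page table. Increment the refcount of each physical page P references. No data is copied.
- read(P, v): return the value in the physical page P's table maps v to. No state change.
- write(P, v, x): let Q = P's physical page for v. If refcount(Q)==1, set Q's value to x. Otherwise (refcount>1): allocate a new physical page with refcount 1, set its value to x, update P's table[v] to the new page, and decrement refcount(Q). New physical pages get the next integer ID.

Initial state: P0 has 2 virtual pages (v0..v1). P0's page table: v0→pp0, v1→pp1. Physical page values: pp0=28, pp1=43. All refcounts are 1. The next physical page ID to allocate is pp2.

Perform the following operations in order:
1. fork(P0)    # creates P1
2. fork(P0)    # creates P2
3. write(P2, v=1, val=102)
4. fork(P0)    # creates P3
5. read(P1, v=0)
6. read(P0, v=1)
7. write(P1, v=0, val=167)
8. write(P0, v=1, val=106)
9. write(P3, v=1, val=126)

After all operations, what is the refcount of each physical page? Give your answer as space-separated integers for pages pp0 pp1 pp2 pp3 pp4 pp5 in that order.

Op 1: fork(P0) -> P1. 2 ppages; refcounts: pp0:2 pp1:2
Op 2: fork(P0) -> P2. 2 ppages; refcounts: pp0:3 pp1:3
Op 3: write(P2, v1, 102). refcount(pp1)=3>1 -> COPY to pp2. 3 ppages; refcounts: pp0:3 pp1:2 pp2:1
Op 4: fork(P0) -> P3. 3 ppages; refcounts: pp0:4 pp1:3 pp2:1
Op 5: read(P1, v0) -> 28. No state change.
Op 6: read(P0, v1) -> 43. No state change.
Op 7: write(P1, v0, 167). refcount(pp0)=4>1 -> COPY to pp3. 4 ppages; refcounts: pp0:3 pp1:3 pp2:1 pp3:1
Op 8: write(P0, v1, 106). refcount(pp1)=3>1 -> COPY to pp4. 5 ppages; refcounts: pp0:3 pp1:2 pp2:1 pp3:1 pp4:1
Op 9: write(P3, v1, 126). refcount(pp1)=2>1 -> COPY to pp5. 6 ppages; refcounts: pp0:3 pp1:1 pp2:1 pp3:1 pp4:1 pp5:1

Answer: 3 1 1 1 1 1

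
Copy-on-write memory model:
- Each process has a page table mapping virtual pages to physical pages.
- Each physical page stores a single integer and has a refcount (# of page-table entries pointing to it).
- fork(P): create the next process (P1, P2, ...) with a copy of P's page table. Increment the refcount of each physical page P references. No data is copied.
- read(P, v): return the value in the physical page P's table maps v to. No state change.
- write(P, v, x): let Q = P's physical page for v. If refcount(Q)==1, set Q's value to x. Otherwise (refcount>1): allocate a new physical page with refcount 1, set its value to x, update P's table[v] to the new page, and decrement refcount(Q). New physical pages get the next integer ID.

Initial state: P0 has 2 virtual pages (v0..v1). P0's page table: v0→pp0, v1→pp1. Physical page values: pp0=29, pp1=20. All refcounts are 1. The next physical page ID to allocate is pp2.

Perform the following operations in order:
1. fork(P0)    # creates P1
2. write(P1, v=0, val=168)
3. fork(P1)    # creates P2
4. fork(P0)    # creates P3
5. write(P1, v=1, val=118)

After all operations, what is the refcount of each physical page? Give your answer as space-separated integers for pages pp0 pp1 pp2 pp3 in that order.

Op 1: fork(P0) -> P1. 2 ppages; refcounts: pp0:2 pp1:2
Op 2: write(P1, v0, 168). refcount(pp0)=2>1 -> COPY to pp2. 3 ppages; refcounts: pp0:1 pp1:2 pp2:1
Op 3: fork(P1) -> P2. 3 ppages; refcounts: pp0:1 pp1:3 pp2:2
Op 4: fork(P0) -> P3. 3 ppages; refcounts: pp0:2 pp1:4 pp2:2
Op 5: write(P1, v1, 118). refcount(pp1)=4>1 -> COPY to pp3. 4 ppages; refcounts: pp0:2 pp1:3 pp2:2 pp3:1

Answer: 2 3 2 1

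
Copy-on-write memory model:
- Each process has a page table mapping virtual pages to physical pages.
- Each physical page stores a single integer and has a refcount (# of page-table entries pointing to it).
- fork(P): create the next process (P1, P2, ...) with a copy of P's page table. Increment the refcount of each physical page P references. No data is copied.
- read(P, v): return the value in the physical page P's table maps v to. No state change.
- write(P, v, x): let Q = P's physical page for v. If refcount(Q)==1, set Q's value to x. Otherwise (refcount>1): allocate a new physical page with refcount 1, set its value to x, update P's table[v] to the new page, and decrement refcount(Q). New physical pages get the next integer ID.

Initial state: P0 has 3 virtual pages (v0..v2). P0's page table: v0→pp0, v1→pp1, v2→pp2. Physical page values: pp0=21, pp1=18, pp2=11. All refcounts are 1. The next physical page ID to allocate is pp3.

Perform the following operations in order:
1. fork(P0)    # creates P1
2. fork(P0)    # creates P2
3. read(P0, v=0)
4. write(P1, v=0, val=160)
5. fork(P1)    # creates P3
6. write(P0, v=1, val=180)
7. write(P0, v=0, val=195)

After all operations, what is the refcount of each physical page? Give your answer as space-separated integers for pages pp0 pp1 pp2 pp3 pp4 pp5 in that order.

Op 1: fork(P0) -> P1. 3 ppages; refcounts: pp0:2 pp1:2 pp2:2
Op 2: fork(P0) -> P2. 3 ppages; refcounts: pp0:3 pp1:3 pp2:3
Op 3: read(P0, v0) -> 21. No state change.
Op 4: write(P1, v0, 160). refcount(pp0)=3>1 -> COPY to pp3. 4 ppages; refcounts: pp0:2 pp1:3 pp2:3 pp3:1
Op 5: fork(P1) -> P3. 4 ppages; refcounts: pp0:2 pp1:4 pp2:4 pp3:2
Op 6: write(P0, v1, 180). refcount(pp1)=4>1 -> COPY to pp4. 5 ppages; refcounts: pp0:2 pp1:3 pp2:4 pp3:2 pp4:1
Op 7: write(P0, v0, 195). refcount(pp0)=2>1 -> COPY to pp5. 6 ppages; refcounts: pp0:1 pp1:3 pp2:4 pp3:2 pp4:1 pp5:1

Answer: 1 3 4 2 1 1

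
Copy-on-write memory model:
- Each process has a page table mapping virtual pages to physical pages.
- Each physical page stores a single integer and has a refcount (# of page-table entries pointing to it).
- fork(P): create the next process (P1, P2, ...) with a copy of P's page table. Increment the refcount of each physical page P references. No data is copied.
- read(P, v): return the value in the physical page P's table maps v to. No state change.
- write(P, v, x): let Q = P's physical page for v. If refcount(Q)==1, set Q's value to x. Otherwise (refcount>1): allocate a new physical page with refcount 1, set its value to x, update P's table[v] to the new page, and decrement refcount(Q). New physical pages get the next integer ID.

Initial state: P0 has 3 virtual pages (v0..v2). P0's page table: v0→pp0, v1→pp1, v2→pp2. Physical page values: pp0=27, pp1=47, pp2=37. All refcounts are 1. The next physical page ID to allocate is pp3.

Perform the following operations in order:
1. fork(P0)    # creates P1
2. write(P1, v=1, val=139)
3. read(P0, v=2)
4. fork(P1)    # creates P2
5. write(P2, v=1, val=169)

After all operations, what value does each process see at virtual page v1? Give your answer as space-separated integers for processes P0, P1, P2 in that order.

Op 1: fork(P0) -> P1. 3 ppages; refcounts: pp0:2 pp1:2 pp2:2
Op 2: write(P1, v1, 139). refcount(pp1)=2>1 -> COPY to pp3. 4 ppages; refcounts: pp0:2 pp1:1 pp2:2 pp3:1
Op 3: read(P0, v2) -> 37. No state change.
Op 4: fork(P1) -> P2. 4 ppages; refcounts: pp0:3 pp1:1 pp2:3 pp3:2
Op 5: write(P2, v1, 169). refcount(pp3)=2>1 -> COPY to pp4. 5 ppages; refcounts: pp0:3 pp1:1 pp2:3 pp3:1 pp4:1
P0: v1 -> pp1 = 47
P1: v1 -> pp3 = 139
P2: v1 -> pp4 = 169

Answer: 47 139 169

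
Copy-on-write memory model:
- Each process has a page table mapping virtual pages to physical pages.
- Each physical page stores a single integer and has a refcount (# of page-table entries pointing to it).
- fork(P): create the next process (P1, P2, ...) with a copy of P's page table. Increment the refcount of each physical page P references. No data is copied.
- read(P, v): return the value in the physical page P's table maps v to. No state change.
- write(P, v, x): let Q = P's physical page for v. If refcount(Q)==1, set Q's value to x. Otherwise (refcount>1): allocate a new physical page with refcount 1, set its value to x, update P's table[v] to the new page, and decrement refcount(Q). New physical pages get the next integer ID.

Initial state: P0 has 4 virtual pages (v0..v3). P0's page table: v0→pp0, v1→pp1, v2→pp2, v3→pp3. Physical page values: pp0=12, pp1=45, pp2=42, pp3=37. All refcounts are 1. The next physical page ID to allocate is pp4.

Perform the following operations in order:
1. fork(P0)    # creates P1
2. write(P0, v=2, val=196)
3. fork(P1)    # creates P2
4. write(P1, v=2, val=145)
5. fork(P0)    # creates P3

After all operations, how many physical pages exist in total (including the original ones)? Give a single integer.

Op 1: fork(P0) -> P1. 4 ppages; refcounts: pp0:2 pp1:2 pp2:2 pp3:2
Op 2: write(P0, v2, 196). refcount(pp2)=2>1 -> COPY to pp4. 5 ppages; refcounts: pp0:2 pp1:2 pp2:1 pp3:2 pp4:1
Op 3: fork(P1) -> P2. 5 ppages; refcounts: pp0:3 pp1:3 pp2:2 pp3:3 pp4:1
Op 4: write(P1, v2, 145). refcount(pp2)=2>1 -> COPY to pp5. 6 ppages; refcounts: pp0:3 pp1:3 pp2:1 pp3:3 pp4:1 pp5:1
Op 5: fork(P0) -> P3. 6 ppages; refcounts: pp0:4 pp1:4 pp2:1 pp3:4 pp4:2 pp5:1

Answer: 6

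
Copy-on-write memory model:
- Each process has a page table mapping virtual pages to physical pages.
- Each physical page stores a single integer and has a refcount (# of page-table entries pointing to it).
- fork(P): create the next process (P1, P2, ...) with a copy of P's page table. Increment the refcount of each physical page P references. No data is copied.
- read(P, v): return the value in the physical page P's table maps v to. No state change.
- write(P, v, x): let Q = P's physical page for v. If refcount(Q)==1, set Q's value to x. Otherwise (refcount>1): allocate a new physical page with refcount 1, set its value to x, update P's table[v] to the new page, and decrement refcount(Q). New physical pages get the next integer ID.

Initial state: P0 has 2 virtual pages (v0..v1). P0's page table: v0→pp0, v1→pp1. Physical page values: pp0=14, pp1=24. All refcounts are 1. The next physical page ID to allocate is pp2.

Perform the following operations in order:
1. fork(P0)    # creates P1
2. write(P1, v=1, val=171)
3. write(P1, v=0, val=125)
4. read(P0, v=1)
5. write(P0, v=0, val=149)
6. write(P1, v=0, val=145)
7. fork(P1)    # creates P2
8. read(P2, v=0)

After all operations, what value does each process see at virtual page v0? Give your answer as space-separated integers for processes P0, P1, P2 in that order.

Op 1: fork(P0) -> P1. 2 ppages; refcounts: pp0:2 pp1:2
Op 2: write(P1, v1, 171). refcount(pp1)=2>1 -> COPY to pp2. 3 ppages; refcounts: pp0:2 pp1:1 pp2:1
Op 3: write(P1, v0, 125). refcount(pp0)=2>1 -> COPY to pp3. 4 ppages; refcounts: pp0:1 pp1:1 pp2:1 pp3:1
Op 4: read(P0, v1) -> 24. No state change.
Op 5: write(P0, v0, 149). refcount(pp0)=1 -> write in place. 4 ppages; refcounts: pp0:1 pp1:1 pp2:1 pp3:1
Op 6: write(P1, v0, 145). refcount(pp3)=1 -> write in place. 4 ppages; refcounts: pp0:1 pp1:1 pp2:1 pp3:1
Op 7: fork(P1) -> P2. 4 ppages; refcounts: pp0:1 pp1:1 pp2:2 pp3:2
Op 8: read(P2, v0) -> 145. No state change.
P0: v0 -> pp0 = 149
P1: v0 -> pp3 = 145
P2: v0 -> pp3 = 145

Answer: 149 145 145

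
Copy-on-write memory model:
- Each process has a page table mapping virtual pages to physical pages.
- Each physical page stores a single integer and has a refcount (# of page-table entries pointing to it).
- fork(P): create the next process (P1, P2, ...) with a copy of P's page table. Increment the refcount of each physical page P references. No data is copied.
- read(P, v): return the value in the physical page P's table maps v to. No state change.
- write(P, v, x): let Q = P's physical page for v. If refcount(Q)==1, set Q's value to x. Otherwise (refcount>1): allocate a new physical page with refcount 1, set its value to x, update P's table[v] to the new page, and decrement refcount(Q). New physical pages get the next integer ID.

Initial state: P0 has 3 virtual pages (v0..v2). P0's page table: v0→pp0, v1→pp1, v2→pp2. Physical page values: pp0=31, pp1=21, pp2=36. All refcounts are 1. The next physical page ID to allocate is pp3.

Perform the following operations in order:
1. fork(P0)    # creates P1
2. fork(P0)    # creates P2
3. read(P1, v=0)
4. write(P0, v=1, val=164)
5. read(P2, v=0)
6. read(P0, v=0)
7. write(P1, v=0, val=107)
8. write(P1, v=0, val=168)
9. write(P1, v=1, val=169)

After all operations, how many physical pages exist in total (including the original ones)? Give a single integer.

Op 1: fork(P0) -> P1. 3 ppages; refcounts: pp0:2 pp1:2 pp2:2
Op 2: fork(P0) -> P2. 3 ppages; refcounts: pp0:3 pp1:3 pp2:3
Op 3: read(P1, v0) -> 31. No state change.
Op 4: write(P0, v1, 164). refcount(pp1)=3>1 -> COPY to pp3. 4 ppages; refcounts: pp0:3 pp1:2 pp2:3 pp3:1
Op 5: read(P2, v0) -> 31. No state change.
Op 6: read(P0, v0) -> 31. No state change.
Op 7: write(P1, v0, 107). refcount(pp0)=3>1 -> COPY to pp4. 5 ppages; refcounts: pp0:2 pp1:2 pp2:3 pp3:1 pp4:1
Op 8: write(P1, v0, 168). refcount(pp4)=1 -> write in place. 5 ppages; refcounts: pp0:2 pp1:2 pp2:3 pp3:1 pp4:1
Op 9: write(P1, v1, 169). refcount(pp1)=2>1 -> COPY to pp5. 6 ppages; refcounts: pp0:2 pp1:1 pp2:3 pp3:1 pp4:1 pp5:1

Answer: 6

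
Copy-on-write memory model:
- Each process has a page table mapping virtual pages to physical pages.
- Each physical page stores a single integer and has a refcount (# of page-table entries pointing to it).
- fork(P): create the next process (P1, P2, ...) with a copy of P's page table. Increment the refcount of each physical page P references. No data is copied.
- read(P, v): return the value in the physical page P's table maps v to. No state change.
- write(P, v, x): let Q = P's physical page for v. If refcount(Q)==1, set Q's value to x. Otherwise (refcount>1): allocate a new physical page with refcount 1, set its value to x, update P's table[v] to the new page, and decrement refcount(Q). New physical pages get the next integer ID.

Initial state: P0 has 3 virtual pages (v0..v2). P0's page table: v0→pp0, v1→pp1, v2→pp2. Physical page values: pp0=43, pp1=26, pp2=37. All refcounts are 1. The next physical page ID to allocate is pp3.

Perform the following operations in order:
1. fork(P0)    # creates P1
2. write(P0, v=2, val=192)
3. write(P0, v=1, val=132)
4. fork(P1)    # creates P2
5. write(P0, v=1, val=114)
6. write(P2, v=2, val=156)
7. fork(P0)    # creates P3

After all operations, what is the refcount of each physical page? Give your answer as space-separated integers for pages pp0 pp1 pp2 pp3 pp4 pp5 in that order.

Op 1: fork(P0) -> P1. 3 ppages; refcounts: pp0:2 pp1:2 pp2:2
Op 2: write(P0, v2, 192). refcount(pp2)=2>1 -> COPY to pp3. 4 ppages; refcounts: pp0:2 pp1:2 pp2:1 pp3:1
Op 3: write(P0, v1, 132). refcount(pp1)=2>1 -> COPY to pp4. 5 ppages; refcounts: pp0:2 pp1:1 pp2:1 pp3:1 pp4:1
Op 4: fork(P1) -> P2. 5 ppages; refcounts: pp0:3 pp1:2 pp2:2 pp3:1 pp4:1
Op 5: write(P0, v1, 114). refcount(pp4)=1 -> write in place. 5 ppages; refcounts: pp0:3 pp1:2 pp2:2 pp3:1 pp4:1
Op 6: write(P2, v2, 156). refcount(pp2)=2>1 -> COPY to pp5. 6 ppages; refcounts: pp0:3 pp1:2 pp2:1 pp3:1 pp4:1 pp5:1
Op 7: fork(P0) -> P3. 6 ppages; refcounts: pp0:4 pp1:2 pp2:1 pp3:2 pp4:2 pp5:1

Answer: 4 2 1 2 2 1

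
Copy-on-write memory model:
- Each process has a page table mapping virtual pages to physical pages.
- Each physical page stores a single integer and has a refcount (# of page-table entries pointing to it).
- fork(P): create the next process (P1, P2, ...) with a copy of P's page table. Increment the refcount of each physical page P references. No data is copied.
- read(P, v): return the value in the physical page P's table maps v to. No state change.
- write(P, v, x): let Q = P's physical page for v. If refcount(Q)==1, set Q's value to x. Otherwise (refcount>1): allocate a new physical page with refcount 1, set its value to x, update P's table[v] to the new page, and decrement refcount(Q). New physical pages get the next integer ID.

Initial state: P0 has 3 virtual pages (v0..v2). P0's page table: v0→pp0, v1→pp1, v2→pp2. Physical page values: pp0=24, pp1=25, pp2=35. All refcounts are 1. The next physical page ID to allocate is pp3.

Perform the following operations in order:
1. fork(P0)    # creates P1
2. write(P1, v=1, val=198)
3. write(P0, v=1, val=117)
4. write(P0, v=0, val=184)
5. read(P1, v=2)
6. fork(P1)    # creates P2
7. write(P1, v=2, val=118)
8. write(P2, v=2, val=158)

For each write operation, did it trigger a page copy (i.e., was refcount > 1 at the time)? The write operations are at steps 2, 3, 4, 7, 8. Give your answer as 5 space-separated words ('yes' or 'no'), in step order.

Op 1: fork(P0) -> P1. 3 ppages; refcounts: pp0:2 pp1:2 pp2:2
Op 2: write(P1, v1, 198). refcount(pp1)=2>1 -> COPY to pp3. 4 ppages; refcounts: pp0:2 pp1:1 pp2:2 pp3:1
Op 3: write(P0, v1, 117). refcount(pp1)=1 -> write in place. 4 ppages; refcounts: pp0:2 pp1:1 pp2:2 pp3:1
Op 4: write(P0, v0, 184). refcount(pp0)=2>1 -> COPY to pp4. 5 ppages; refcounts: pp0:1 pp1:1 pp2:2 pp3:1 pp4:1
Op 5: read(P1, v2) -> 35. No state change.
Op 6: fork(P1) -> P2. 5 ppages; refcounts: pp0:2 pp1:1 pp2:3 pp3:2 pp4:1
Op 7: write(P1, v2, 118). refcount(pp2)=3>1 -> COPY to pp5. 6 ppages; refcounts: pp0:2 pp1:1 pp2:2 pp3:2 pp4:1 pp5:1
Op 8: write(P2, v2, 158). refcount(pp2)=2>1 -> COPY to pp6. 7 ppages; refcounts: pp0:2 pp1:1 pp2:1 pp3:2 pp4:1 pp5:1 pp6:1

yes no yes yes yes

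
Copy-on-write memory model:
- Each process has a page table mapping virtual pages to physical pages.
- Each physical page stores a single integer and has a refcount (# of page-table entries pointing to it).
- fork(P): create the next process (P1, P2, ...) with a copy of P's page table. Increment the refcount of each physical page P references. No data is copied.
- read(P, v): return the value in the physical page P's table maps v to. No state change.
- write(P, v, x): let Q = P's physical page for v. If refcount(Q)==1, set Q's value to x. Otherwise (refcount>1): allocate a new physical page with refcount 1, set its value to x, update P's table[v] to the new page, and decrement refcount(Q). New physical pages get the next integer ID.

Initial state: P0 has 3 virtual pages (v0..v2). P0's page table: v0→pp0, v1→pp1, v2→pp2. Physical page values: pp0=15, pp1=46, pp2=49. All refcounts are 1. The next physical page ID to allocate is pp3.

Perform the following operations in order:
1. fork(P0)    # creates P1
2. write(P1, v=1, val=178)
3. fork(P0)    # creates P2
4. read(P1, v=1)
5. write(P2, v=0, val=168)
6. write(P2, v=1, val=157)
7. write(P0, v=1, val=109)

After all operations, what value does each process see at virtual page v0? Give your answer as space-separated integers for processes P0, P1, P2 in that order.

Answer: 15 15 168

Derivation:
Op 1: fork(P0) -> P1. 3 ppages; refcounts: pp0:2 pp1:2 pp2:2
Op 2: write(P1, v1, 178). refcount(pp1)=2>1 -> COPY to pp3. 4 ppages; refcounts: pp0:2 pp1:1 pp2:2 pp3:1
Op 3: fork(P0) -> P2. 4 ppages; refcounts: pp0:3 pp1:2 pp2:3 pp3:1
Op 4: read(P1, v1) -> 178. No state change.
Op 5: write(P2, v0, 168). refcount(pp0)=3>1 -> COPY to pp4. 5 ppages; refcounts: pp0:2 pp1:2 pp2:3 pp3:1 pp4:1
Op 6: write(P2, v1, 157). refcount(pp1)=2>1 -> COPY to pp5. 6 ppages; refcounts: pp0:2 pp1:1 pp2:3 pp3:1 pp4:1 pp5:1
Op 7: write(P0, v1, 109). refcount(pp1)=1 -> write in place. 6 ppages; refcounts: pp0:2 pp1:1 pp2:3 pp3:1 pp4:1 pp5:1
P0: v0 -> pp0 = 15
P1: v0 -> pp0 = 15
P2: v0 -> pp4 = 168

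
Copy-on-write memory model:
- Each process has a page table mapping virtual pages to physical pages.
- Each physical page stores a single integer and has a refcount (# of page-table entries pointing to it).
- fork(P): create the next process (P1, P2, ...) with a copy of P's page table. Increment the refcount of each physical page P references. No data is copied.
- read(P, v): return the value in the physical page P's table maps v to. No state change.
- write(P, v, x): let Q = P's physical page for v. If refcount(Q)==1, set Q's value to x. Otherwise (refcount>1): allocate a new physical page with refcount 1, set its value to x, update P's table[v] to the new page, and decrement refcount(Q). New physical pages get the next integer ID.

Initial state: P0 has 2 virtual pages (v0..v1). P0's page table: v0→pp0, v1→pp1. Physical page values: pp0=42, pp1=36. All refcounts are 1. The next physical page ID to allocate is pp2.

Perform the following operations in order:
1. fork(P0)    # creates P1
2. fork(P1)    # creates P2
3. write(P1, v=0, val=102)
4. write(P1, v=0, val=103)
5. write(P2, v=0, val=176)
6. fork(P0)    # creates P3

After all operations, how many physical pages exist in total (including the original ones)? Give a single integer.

Op 1: fork(P0) -> P1. 2 ppages; refcounts: pp0:2 pp1:2
Op 2: fork(P1) -> P2. 2 ppages; refcounts: pp0:3 pp1:3
Op 3: write(P1, v0, 102). refcount(pp0)=3>1 -> COPY to pp2. 3 ppages; refcounts: pp0:2 pp1:3 pp2:1
Op 4: write(P1, v0, 103). refcount(pp2)=1 -> write in place. 3 ppages; refcounts: pp0:2 pp1:3 pp2:1
Op 5: write(P2, v0, 176). refcount(pp0)=2>1 -> COPY to pp3. 4 ppages; refcounts: pp0:1 pp1:3 pp2:1 pp3:1
Op 6: fork(P0) -> P3. 4 ppages; refcounts: pp0:2 pp1:4 pp2:1 pp3:1

Answer: 4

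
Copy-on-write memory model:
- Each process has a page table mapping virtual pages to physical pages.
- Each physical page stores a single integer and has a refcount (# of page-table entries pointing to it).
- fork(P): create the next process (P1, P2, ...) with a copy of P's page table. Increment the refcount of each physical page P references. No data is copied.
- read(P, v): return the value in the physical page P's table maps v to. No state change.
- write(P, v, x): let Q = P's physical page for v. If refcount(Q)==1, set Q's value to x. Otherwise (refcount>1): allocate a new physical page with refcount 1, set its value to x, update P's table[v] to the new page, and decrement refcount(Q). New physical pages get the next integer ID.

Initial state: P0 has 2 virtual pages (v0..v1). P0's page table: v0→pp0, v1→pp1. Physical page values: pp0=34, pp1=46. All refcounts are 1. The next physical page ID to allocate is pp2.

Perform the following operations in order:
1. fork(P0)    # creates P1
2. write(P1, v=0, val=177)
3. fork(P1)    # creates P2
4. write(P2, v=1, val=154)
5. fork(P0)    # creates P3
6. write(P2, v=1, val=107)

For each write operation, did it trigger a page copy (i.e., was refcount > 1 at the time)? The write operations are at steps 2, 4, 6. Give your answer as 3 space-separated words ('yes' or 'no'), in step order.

Op 1: fork(P0) -> P1. 2 ppages; refcounts: pp0:2 pp1:2
Op 2: write(P1, v0, 177). refcount(pp0)=2>1 -> COPY to pp2. 3 ppages; refcounts: pp0:1 pp1:2 pp2:1
Op 3: fork(P1) -> P2. 3 ppages; refcounts: pp0:1 pp1:3 pp2:2
Op 4: write(P2, v1, 154). refcount(pp1)=3>1 -> COPY to pp3. 4 ppages; refcounts: pp0:1 pp1:2 pp2:2 pp3:1
Op 5: fork(P0) -> P3. 4 ppages; refcounts: pp0:2 pp1:3 pp2:2 pp3:1
Op 6: write(P2, v1, 107). refcount(pp3)=1 -> write in place. 4 ppages; refcounts: pp0:2 pp1:3 pp2:2 pp3:1

yes yes no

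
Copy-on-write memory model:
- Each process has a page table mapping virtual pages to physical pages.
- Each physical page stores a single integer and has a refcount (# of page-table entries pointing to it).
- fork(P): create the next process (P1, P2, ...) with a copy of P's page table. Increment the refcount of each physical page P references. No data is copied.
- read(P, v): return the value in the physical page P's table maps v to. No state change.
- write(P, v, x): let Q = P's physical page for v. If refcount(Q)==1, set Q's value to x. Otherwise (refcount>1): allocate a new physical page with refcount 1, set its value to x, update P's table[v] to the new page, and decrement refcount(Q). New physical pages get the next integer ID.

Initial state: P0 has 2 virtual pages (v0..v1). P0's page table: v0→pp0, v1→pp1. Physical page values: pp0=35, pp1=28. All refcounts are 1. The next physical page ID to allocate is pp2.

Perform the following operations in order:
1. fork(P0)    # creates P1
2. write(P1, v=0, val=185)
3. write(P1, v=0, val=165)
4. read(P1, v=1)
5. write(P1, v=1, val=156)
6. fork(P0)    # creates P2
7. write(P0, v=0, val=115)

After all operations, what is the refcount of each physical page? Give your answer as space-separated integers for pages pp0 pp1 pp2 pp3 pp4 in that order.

Op 1: fork(P0) -> P1. 2 ppages; refcounts: pp0:2 pp1:2
Op 2: write(P1, v0, 185). refcount(pp0)=2>1 -> COPY to pp2. 3 ppages; refcounts: pp0:1 pp1:2 pp2:1
Op 3: write(P1, v0, 165). refcount(pp2)=1 -> write in place. 3 ppages; refcounts: pp0:1 pp1:2 pp2:1
Op 4: read(P1, v1) -> 28. No state change.
Op 5: write(P1, v1, 156). refcount(pp1)=2>1 -> COPY to pp3. 4 ppages; refcounts: pp0:1 pp1:1 pp2:1 pp3:1
Op 6: fork(P0) -> P2. 4 ppages; refcounts: pp0:2 pp1:2 pp2:1 pp3:1
Op 7: write(P0, v0, 115). refcount(pp0)=2>1 -> COPY to pp4. 5 ppages; refcounts: pp0:1 pp1:2 pp2:1 pp3:1 pp4:1

Answer: 1 2 1 1 1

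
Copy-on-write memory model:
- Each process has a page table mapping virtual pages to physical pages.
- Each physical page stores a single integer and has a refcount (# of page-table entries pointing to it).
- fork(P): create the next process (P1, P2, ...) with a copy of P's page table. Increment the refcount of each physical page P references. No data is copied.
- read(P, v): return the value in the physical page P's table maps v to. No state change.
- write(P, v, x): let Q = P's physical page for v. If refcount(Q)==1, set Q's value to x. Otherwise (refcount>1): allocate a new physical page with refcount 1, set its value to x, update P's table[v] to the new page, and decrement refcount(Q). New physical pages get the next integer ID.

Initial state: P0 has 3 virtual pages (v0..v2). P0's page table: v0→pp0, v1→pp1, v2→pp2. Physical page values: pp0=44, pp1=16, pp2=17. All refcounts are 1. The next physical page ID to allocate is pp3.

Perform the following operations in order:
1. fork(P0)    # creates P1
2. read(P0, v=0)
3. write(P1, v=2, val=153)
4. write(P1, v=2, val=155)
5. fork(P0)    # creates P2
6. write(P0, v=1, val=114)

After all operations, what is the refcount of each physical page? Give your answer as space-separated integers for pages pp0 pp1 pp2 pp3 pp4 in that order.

Answer: 3 2 2 1 1

Derivation:
Op 1: fork(P0) -> P1. 3 ppages; refcounts: pp0:2 pp1:2 pp2:2
Op 2: read(P0, v0) -> 44. No state change.
Op 3: write(P1, v2, 153). refcount(pp2)=2>1 -> COPY to pp3. 4 ppages; refcounts: pp0:2 pp1:2 pp2:1 pp3:1
Op 4: write(P1, v2, 155). refcount(pp3)=1 -> write in place. 4 ppages; refcounts: pp0:2 pp1:2 pp2:1 pp3:1
Op 5: fork(P0) -> P2. 4 ppages; refcounts: pp0:3 pp1:3 pp2:2 pp3:1
Op 6: write(P0, v1, 114). refcount(pp1)=3>1 -> COPY to pp4. 5 ppages; refcounts: pp0:3 pp1:2 pp2:2 pp3:1 pp4:1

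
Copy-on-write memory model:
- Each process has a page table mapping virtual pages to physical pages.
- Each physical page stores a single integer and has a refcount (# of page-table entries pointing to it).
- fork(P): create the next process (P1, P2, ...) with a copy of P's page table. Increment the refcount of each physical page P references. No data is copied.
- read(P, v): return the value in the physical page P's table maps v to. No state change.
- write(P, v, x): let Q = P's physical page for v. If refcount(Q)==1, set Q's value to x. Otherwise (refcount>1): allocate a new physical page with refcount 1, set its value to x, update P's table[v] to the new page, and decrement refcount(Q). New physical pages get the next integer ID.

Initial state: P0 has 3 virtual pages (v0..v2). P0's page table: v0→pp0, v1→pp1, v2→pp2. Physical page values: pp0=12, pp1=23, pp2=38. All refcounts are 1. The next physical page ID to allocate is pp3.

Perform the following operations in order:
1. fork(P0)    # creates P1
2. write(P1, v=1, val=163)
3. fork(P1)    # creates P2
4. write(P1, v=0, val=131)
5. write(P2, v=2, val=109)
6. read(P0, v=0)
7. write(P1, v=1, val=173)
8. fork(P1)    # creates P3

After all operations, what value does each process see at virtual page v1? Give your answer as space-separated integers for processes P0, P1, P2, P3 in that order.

Op 1: fork(P0) -> P1. 3 ppages; refcounts: pp0:2 pp1:2 pp2:2
Op 2: write(P1, v1, 163). refcount(pp1)=2>1 -> COPY to pp3. 4 ppages; refcounts: pp0:2 pp1:1 pp2:2 pp3:1
Op 3: fork(P1) -> P2. 4 ppages; refcounts: pp0:3 pp1:1 pp2:3 pp3:2
Op 4: write(P1, v0, 131). refcount(pp0)=3>1 -> COPY to pp4. 5 ppages; refcounts: pp0:2 pp1:1 pp2:3 pp3:2 pp4:1
Op 5: write(P2, v2, 109). refcount(pp2)=3>1 -> COPY to pp5. 6 ppages; refcounts: pp0:2 pp1:1 pp2:2 pp3:2 pp4:1 pp5:1
Op 6: read(P0, v0) -> 12. No state change.
Op 7: write(P1, v1, 173). refcount(pp3)=2>1 -> COPY to pp6. 7 ppages; refcounts: pp0:2 pp1:1 pp2:2 pp3:1 pp4:1 pp5:1 pp6:1
Op 8: fork(P1) -> P3. 7 ppages; refcounts: pp0:2 pp1:1 pp2:3 pp3:1 pp4:2 pp5:1 pp6:2
P0: v1 -> pp1 = 23
P1: v1 -> pp6 = 173
P2: v1 -> pp3 = 163
P3: v1 -> pp6 = 173

Answer: 23 173 163 173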